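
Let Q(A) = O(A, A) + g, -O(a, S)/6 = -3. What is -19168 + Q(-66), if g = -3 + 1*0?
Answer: -19153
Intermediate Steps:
O(a, S) = 18 (O(a, S) = -6*(-3) = 18)
g = -3 (g = -3 + 0 = -3)
Q(A) = 15 (Q(A) = 18 - 3 = 15)
-19168 + Q(-66) = -19168 + 15 = -19153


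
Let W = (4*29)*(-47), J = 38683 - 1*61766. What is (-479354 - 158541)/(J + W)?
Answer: 127579/5707 ≈ 22.355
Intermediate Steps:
J = -23083 (J = 38683 - 61766 = -23083)
W = -5452 (W = 116*(-47) = -5452)
(-479354 - 158541)/(J + W) = (-479354 - 158541)/(-23083 - 5452) = -637895/(-28535) = -637895*(-1/28535) = 127579/5707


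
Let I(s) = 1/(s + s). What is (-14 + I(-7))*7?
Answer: -197/2 ≈ -98.500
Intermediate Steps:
I(s) = 1/(2*s)
(-14 + I(-7))*7 = (-14 + (1/2)/(-7))*7 = (-14 + (1/2)*(-1/7))*7 = (-14 - 1/14)*7 = -197/14*7 = -197/2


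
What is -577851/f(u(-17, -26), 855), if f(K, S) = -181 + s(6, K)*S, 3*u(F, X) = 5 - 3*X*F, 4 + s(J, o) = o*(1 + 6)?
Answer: 577851/2638996 ≈ 0.21897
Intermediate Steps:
s(J, o) = -4 + 7*o (s(J, o) = -4 + o*(1 + 6) = -4 + o*7 = -4 + 7*o)
u(F, X) = 5/3 - F*X (u(F, X) = (5 - 3*X*F)/3 = (5 - 3*F*X)/3 = 5/3 - F*X)
f(K, S) = -181 + S*(-4 + 7*K) (f(K, S) = -181 + (-4 + 7*K)*S = -181 + S*(-4 + 7*K))
-577851/f(u(-17, -26), 855) = -577851/(-181 + 855*(-4 + 7*(5/3 - 1*(-17)*(-26)))) = -577851/(-181 + 855*(-4 + 7*(5/3 - 442))) = -577851/(-181 + 855*(-4 + 7*(-1321/3))) = -577851/(-181 + 855*(-4 - 9247/3)) = -577851/(-181 + 855*(-9259/3)) = -577851/(-181 - 2638815) = -577851/(-2638996) = -577851*(-1/2638996) = 577851/2638996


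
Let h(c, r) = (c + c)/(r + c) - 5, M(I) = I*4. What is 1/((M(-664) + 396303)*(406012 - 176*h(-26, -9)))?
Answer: 35/5602410871996 ≈ 6.2473e-12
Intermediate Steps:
M(I) = 4*I
h(c, r) = -5 + 2*c/(c + r) (h(c, r) = (2*c)/(c + r) - 5 = 2*c/(c + r) - 5 = -5 + 2*c/(c + r))
1/((M(-664) + 396303)*(406012 - 176*h(-26, -9))) = 1/((4*(-664) + 396303)*(406012 - 176*(-5*(-9) - 3*(-26))/(-26 - 9))) = 1/((-2656 + 396303)*(406012 - 176*(45 + 78)/(-35))) = 1/(393647*(406012 - (-176)*123/35)) = 1/(393647*(406012 - 176*(-123/35))) = 1/(393647*(406012 + 21648/35)) = 1/(393647*(14232068/35)) = 1/(5602410871996/35) = 35/5602410871996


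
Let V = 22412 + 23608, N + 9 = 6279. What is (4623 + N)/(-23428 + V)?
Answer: 10893/22592 ≈ 0.48216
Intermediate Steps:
N = 6270 (N = -9 + 6279 = 6270)
V = 46020
(4623 + N)/(-23428 + V) = (4623 + 6270)/(-23428 + 46020) = 10893/22592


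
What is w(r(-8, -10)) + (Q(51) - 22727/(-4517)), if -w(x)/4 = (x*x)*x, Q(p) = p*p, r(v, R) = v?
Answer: 21022260/4517 ≈ 4654.0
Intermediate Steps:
Q(p) = p²
w(x) = -4*x³ (w(x) = -4*x*x*x = -4*x²*x = -4*x³)
w(r(-8, -10)) + (Q(51) - 22727/(-4517)) = -4*(-8)³ + (51² - 22727/(-4517)) = -4*(-512) + (2601 - 22727*(-1/4517)) = 2048 + (2601 + 22727/4517) = 2048 + 11771444/4517 = 21022260/4517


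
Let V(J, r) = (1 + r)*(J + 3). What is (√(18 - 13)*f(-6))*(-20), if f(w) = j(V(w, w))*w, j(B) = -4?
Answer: -480*√5 ≈ -1073.3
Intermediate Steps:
V(J, r) = (1 + r)*(3 + J)
f(w) = -4*w
(√(18 - 13)*f(-6))*(-20) = (√(18 - 13)*(-4*(-6)))*(-20) = (√5*24)*(-20) = (24*√5)*(-20) = -480*√5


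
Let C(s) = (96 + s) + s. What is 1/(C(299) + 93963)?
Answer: 1/94657 ≈ 1.0564e-5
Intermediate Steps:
C(s) = 96 + 2*s
1/(C(299) + 93963) = 1/((96 + 2*299) + 93963) = 1/((96 + 598) + 93963) = 1/(694 + 93963) = 1/94657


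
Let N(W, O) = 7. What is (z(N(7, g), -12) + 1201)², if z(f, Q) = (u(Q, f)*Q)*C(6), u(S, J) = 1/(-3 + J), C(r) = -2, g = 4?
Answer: 1456849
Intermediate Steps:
z(f, Q) = -2*Q/(-3 + f) (z(f, Q) = (Q/(-3 + f))*(-2) = -2*Q/(-3 + f))
(z(N(7, g), -12) + 1201)² = (-2*(-12)/(-3 + 7) + 1201)² = (-2*(-12)/4 + 1201)² = (-2*(-12)*¼ + 1201)² = (6 + 1201)² = 1207² = 1456849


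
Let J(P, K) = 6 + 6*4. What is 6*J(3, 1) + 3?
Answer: 183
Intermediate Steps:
J(P, K) = 30 (J(P, K) = 6 + 24 = 30)
6*J(3, 1) + 3 = 6*30 + 3 = 180 + 3 = 183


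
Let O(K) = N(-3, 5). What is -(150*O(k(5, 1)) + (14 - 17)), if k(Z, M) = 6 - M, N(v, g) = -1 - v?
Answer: -297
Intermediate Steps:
O(K) = 2 (O(K) = -1 - 1*(-3) = -1 + 3 = 2)
-(150*O(k(5, 1)) + (14 - 17)) = -(150*2 + (14 - 17)) = -(300 - 3) = -1*297 = -297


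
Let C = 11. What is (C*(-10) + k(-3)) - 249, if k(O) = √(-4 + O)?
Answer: -359 + I*√7 ≈ -359.0 + 2.6458*I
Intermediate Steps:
(C*(-10) + k(-3)) - 249 = (11*(-10) + √(-4 - 3)) - 249 = (-110 + √(-7)) - 249 = (-110 + I*√7) - 249 = -359 + I*√7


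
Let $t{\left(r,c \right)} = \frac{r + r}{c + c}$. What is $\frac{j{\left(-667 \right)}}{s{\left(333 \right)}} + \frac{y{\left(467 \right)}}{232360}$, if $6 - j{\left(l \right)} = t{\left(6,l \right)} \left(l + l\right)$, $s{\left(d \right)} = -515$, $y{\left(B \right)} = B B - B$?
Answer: $\frac{11346949}{11966540} \approx 0.94822$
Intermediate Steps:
$t{\left(r,c \right)} = \frac{r}{c}$ ($t{\left(r,c \right)} = \frac{2 r}{2 c} = 2 r \frac{1}{2 c} = \frac{r}{c}$)
$y{\left(B \right)} = B^{2} - B$
$j{\left(l \right)} = -6$ ($j{\left(l \right)} = 6 - \frac{6}{l} \left(l + l\right) = 6 - \frac{6}{l} 2 l = 6 - 12 = -6$)
$\frac{j{\left(-667 \right)}}{s{\left(333 \right)}} + \frac{y{\left(467 \right)}}{232360} = - \frac{6}{-515} + \frac{467 \left(-1 + 467\right)}{232360} = \left(-6\right) \left(- \frac{1}{515}\right) + 467 \cdot 466 \cdot \frac{1}{232360} = \frac{6}{515} + 217622 \cdot \frac{1}{232360} = \frac{6}{515} + \frac{108811}{116180} = \frac{11346949}{11966540}$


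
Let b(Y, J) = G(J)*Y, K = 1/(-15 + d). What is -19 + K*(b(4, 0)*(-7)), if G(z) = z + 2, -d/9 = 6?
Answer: -1255/69 ≈ -18.188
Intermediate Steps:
d = -54 (d = -9*6 = -54)
G(z) = 2 + z
K = -1/69 (K = 1/(-15 - 54) = 1/(-69) = -1/69 ≈ -0.014493)
b(Y, J) = Y*(2 + J) (b(Y, J) = (2 + J)*Y = Y*(2 + J))
-19 + K*(b(4, 0)*(-7)) = -19 - 4*(2 + 0)*(-7)/69 = -19 - 4*2*(-7)/69 = -19 - 8*(-7)/69 = -19 - 1/69*(-56) = -19 + 56/69 = -1255/69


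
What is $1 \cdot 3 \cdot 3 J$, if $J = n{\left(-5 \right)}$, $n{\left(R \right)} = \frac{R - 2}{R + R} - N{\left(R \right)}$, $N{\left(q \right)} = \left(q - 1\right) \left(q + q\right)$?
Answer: $- \frac{5337}{10} \approx -533.7$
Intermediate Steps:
$N{\left(q \right)} = 2 q \left(-1 + q\right)$ ($N{\left(q \right)} = \left(-1 + q\right) 2 q = 2 q \left(-1 + q\right)$)
$n{\left(R \right)} = \frac{-2 + R}{2 R} - 2 R \left(-1 + R\right)$ ($n{\left(R \right)} = \frac{R - 2}{R + R} - 2 R \left(-1 + R\right) = \frac{-2 + R}{2 R} - 2 R \left(-1 + R\right)$)
$J = - \frac{593}{10}$ ($J = \frac{-2 - 5 \left(1 - - 20 \left(-1 - 5\right)\right)}{2 \left(-5\right)} = \frac{1}{2} \left(- \frac{1}{5}\right) \left(-2 - 5 \left(1 - \left(-20\right) \left(-6\right)\right)\right) = \frac{1}{2} \left(- \frac{1}{5}\right) \left(-2 - 5 \left(1 - 120\right)\right) = \frac{1}{2} \left(- \frac{1}{5}\right) \left(-2 - -595\right) = \frac{1}{2} \left(- \frac{1}{5}\right) \left(-2 + 595\right) = \frac{1}{2} \left(- \frac{1}{5}\right) 593 = - \frac{593}{10} \approx -59.3$)
$1 \cdot 3 \cdot 3 J = 1 \cdot 3 \cdot 3 \left(- \frac{593}{10}\right) = 3 \cdot 3 \left(- \frac{593}{10}\right) = 9 \left(- \frac{593}{10}\right) = - \frac{5337}{10}$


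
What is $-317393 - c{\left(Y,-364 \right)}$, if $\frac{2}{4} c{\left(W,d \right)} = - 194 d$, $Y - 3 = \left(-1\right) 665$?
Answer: $-458625$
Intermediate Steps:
$Y = -662$ ($Y = 3 - 665 = -662$)
$c{\left(W,d \right)} = - 388 d$ ($c{\left(W,d \right)} = 2 \left(- 194 d\right) = - 388 d$)
$-317393 - c{\left(Y,-364 \right)} = -317393 - \left(-388\right) \left(-364\right) = -317393 - 141232 = -458625$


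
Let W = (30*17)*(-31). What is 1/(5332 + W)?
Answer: -1/10478 ≈ -9.5438e-5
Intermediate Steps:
W = -15810 (W = 510*(-31) = -15810)
1/(5332 + W) = 1/(5332 - 15810) = 1/(-10478) = -1/10478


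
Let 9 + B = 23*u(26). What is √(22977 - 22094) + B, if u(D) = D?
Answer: 589 + √883 ≈ 618.71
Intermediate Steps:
B = 589 (B = -9 + 23*26 = -9 + 598 = 589)
√(22977 - 22094) + B = √(22977 - 22094) + 589 = √883 + 589 = 589 + √883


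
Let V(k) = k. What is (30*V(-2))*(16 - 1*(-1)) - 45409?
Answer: -46429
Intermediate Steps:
(30*V(-2))*(16 - 1*(-1)) - 45409 = (30*(-2))*(16 - 1*(-1)) - 45409 = -60*(16 + 1) - 45409 = -60*17 - 45409 = -1020 - 45409 = -46429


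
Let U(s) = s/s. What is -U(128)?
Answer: -1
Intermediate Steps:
U(s) = 1
-U(128) = -1*1 = -1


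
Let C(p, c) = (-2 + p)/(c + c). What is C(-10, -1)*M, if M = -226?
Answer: -1356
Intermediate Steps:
C(p, c) = (-2 + p)/(2*c) (C(p, c) = (-2 + p)/((2*c)) = (-2 + p)*(1/(2*c)) = (-2 + p)/(2*c))
C(-10, -1)*M = ((½)*(-2 - 10)/(-1))*(-226) = ((½)*(-1)*(-12))*(-226) = 6*(-226) = -1356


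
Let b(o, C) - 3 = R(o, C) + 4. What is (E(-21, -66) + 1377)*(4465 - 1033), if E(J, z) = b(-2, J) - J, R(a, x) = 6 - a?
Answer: 4849416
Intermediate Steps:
b(o, C) = 13 - o (b(o, C) = 3 + ((6 - o) + 4) = 3 + (10 - o) = 13 - o)
E(J, z) = 15 - J (E(J, z) = (13 - 1*(-2)) - J = (13 + 2) - J = 15 - J)
(E(-21, -66) + 1377)*(4465 - 1033) = ((15 - 1*(-21)) + 1377)*(4465 - 1033) = ((15 + 21) + 1377)*3432 = (36 + 1377)*3432 = 1413*3432 = 4849416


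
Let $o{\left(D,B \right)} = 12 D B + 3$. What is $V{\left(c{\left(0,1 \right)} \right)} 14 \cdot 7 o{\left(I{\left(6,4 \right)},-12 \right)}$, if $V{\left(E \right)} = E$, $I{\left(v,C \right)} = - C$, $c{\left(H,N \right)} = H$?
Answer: $0$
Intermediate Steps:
$o{\left(D,B \right)} = 3 + 12 B D$ ($o{\left(D,B \right)} = 12 B D + 3 = 3 + 12 B D$)
$V{\left(c{\left(0,1 \right)} \right)} 14 \cdot 7 o{\left(I{\left(6,4 \right)},-12 \right)} = 0 \cdot 14 \cdot 7 \left(3 + 12 \left(-12\right) \left(\left(-1\right) 4\right)\right) = 0 \cdot 98 \left(3 + 12 \left(-12\right) \left(-4\right)\right) = 0 \left(3 + 576\right) = 0 \cdot 579 = 0$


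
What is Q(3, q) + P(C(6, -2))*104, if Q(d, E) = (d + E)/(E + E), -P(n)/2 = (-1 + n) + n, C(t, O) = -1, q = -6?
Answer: 2497/4 ≈ 624.25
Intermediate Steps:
P(n) = 2 - 4*n (P(n) = -2*((-1 + n) + n) = -2*(-1 + 2*n) = 2 - 4*n)
Q(d, E) = (E + d)/(2*E) (Q(d, E) = (E + d)/((2*E)) = (E + d)*(1/(2*E)) = (E + d)/(2*E))
Q(3, q) + P(C(6, -2))*104 = (½)*(-6 + 3)/(-6) + (2 - 4*(-1))*104 = (½)*(-⅙)*(-3) + (2 + 4)*104 = ¼ + 6*104 = ¼ + 624 = 2497/4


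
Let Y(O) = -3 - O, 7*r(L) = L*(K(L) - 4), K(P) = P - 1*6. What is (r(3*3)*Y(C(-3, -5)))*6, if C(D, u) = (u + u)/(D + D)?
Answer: 36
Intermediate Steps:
K(P) = -6 + P (K(P) = P - 6 = -6 + P)
r(L) = L*(-10 + L)/7 (r(L) = (L*((-6 + L) - 4))/7 = (L*(-10 + L))/7 = L*(-10 + L)/7)
C(D, u) = u/D (C(D, u) = (2*u)/((2*D)) = (2*u)*(1/(2*D)) = u/D)
(r(3*3)*Y(C(-3, -5)))*6 = (((3*3)*(-10 + 3*3)/7)*(-3 - (-5)/(-3)))*6 = (((⅐)*9*(-10 + 9))*(-3 - (-5)*(-1)/3))*6 = (((⅐)*9*(-1))*(-3 - 1*5/3))*6 = -9*(-3 - 5/3)/7*6 = -9/7*(-14/3)*6 = 6*6 = 36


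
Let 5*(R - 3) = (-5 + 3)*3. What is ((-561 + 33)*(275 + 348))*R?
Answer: -2960496/5 ≈ -5.9210e+5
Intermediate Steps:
R = 9/5 (R = 3 + ((-5 + 3)*3)/5 = 3 + (-2*3)/5 = 3 + (1/5)*(-6) = 3 - 6/5 = 9/5 ≈ 1.8000)
((-561 + 33)*(275 + 348))*R = ((-561 + 33)*(275 + 348))*(9/5) = -528*623*(9/5) = -328944*9/5 = -2960496/5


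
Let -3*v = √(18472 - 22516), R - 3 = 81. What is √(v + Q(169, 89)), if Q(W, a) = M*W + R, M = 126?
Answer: √(192402 - 6*I*√1011)/3 ≈ 146.21 - 0.072489*I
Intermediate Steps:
R = 84 (R = 3 + 81 = 84)
Q(W, a) = 84 + 126*W (Q(W, a) = 126*W + 84 = 84 + 126*W)
v = -2*I*√1011/3 (v = -√(18472 - 22516)/3 = -2*I*√1011/3 ≈ -21.197*I)
√(v + Q(169, 89)) = √(-2*I*√1011/3 + (84 + 126*169)) = √(-2*I*√1011/3 + (84 + 21294)) = √(-2*I*√1011/3 + 21378) = √(21378 - 2*I*√1011/3)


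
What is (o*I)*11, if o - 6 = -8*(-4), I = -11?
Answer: -4598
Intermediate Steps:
o = 38 (o = 6 - 8*(-4) = 6 + 32 = 38)
(o*I)*11 = (38*(-11))*11 = -418*11 = -4598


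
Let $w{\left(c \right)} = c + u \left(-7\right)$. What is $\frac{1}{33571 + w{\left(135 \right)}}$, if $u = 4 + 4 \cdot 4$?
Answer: $\frac{1}{33566} \approx 2.9792 \cdot 10^{-5}$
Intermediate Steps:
$u = 20$ ($u = 4 + 16 = 20$)
$w{\left(c \right)} = -140 + c$ ($w{\left(c \right)} = c + 20 \left(-7\right) = c - 140 = -140 + c$)
$\frac{1}{33571 + w{\left(135 \right)}} = \frac{1}{33571 + \left(-140 + 135\right)} = \frac{1}{33571 - 5} = \frac{1}{33566}$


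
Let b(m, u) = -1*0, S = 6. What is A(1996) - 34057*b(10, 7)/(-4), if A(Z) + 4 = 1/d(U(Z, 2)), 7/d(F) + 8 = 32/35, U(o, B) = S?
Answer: -1228/245 ≈ -5.0122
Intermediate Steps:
U(o, B) = 6
d(F) = -245/248 (d(F) = 7/(-8 + 32/35) = 7/(-248/35) = 7*(-35/248) = -245/248)
b(m, u) = 0
A(Z) = -1228/245 (A(Z) = -4 + 1/(-245/248) = -4 - 248/245 = -1228/245)
A(1996) - 34057*b(10, 7)/(-4) = -1228/245 - 34057*0/(-4) = -1228/245 - 34057*0*(-¼) = -1228/245 - 34057*0 = -1228/245 - 1*0 = -1228/245 + 0 = -1228/245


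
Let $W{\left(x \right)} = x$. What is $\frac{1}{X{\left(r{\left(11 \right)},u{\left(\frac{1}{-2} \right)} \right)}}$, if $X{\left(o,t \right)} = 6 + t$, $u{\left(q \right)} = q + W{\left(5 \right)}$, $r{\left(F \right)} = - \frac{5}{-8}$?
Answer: $\frac{2}{21} \approx 0.095238$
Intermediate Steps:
$r{\left(F \right)} = \frac{5}{8}$ ($r{\left(F \right)} = \left(-5\right) \left(- \frac{1}{8}\right) = \frac{5}{8}$)
$u{\left(q \right)} = 5 + q$ ($u{\left(q \right)} = q + 5 = 5 + q$)
$\frac{1}{X{\left(r{\left(11 \right)},u{\left(\frac{1}{-2} \right)} \right)}} = \frac{1}{6 + \left(5 + \frac{1}{-2}\right)} = \frac{1}{6 + \left(5 - \frac{1}{2}\right)} = \frac{1}{6 + \frac{9}{2}} = \frac{1}{\frac{21}{2}} = \frac{2}{21}$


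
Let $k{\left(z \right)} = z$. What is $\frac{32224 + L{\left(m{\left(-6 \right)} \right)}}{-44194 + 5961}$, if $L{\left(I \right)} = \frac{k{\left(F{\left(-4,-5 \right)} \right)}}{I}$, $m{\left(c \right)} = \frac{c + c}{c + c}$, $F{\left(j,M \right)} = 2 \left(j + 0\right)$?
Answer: $- \frac{32216}{38233} \approx -0.84262$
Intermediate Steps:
$F{\left(j,M \right)} = 2 j$
$m{\left(c \right)} = 1$ ($m{\left(c \right)} = \frac{2 c}{2 c} = 2 c \frac{1}{2 c} = 1$)
$L{\left(I \right)} = - \frac{8}{I}$ ($L{\left(I \right)} = \frac{2 \left(-4\right)}{I} = - \frac{8}{I}$)
$\frac{32224 + L{\left(m{\left(-6 \right)} \right)}}{-44194 + 5961} = \frac{32224 - \frac{8}{1}}{-44194 + 5961} = \frac{32224 - 8}{-38233} = \left(32224 - 8\right) \left(- \frac{1}{38233}\right) = 32216 \left(- \frac{1}{38233}\right) = - \frac{32216}{38233}$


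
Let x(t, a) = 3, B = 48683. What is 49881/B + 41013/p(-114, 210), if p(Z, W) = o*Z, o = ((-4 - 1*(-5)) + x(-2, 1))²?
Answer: -635217645/29599264 ≈ -21.461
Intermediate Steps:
o = 16 (o = ((-4 - 1*(-5)) + 3)² = ((-4 + 5) + 3)² = (1 + 3)² = 4² = 16)
p(Z, W) = 16*Z
49881/B + 41013/p(-114, 210) = 49881/48683 + 41013/((16*(-114))) = 49881*(1/48683) + 41013/(-1824) = 49881/48683 + 41013*(-1/1824) = 49881/48683 - 13671/608 = -635217645/29599264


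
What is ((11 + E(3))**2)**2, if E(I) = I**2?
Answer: 160000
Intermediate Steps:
((11 + E(3))**2)**2 = ((11 + 3**2)**2)**2 = ((11 + 9)**2)**2 = (20**2)**2 = 400**2 = 160000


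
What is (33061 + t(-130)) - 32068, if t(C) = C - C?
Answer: 993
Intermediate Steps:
t(C) = 0
(33061 + t(-130)) - 32068 = (33061 + 0) - 32068 = 33061 - 32068 = 993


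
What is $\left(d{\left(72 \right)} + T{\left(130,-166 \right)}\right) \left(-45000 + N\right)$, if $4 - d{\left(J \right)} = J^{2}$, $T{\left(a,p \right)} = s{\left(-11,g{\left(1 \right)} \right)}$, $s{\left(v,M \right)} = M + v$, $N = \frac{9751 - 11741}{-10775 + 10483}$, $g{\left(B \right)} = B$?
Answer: $\frac{17046567975}{73} \approx 2.3351 \cdot 10^{8}$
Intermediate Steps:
$N = \frac{995}{146}$ ($N = - \frac{1990}{-292} = \left(-1990\right) \left(- \frac{1}{292}\right) = \frac{995}{146} \approx 6.8151$)
$T{\left(a,p \right)} = -10$ ($T{\left(a,p \right)} = 1 - 11 = -10$)
$d{\left(J \right)} = 4 - J^{2}$
$\left(d{\left(72 \right)} + T{\left(130,-166 \right)}\right) \left(-45000 + N\right) = \left(\left(4 - 72^{2}\right) - 10\right) \left(-45000 + \frac{995}{146}\right) = \left(\left(4 - 5184\right) - 10\right) \left(- \frac{6569005}{146}\right) = \left(-5180 - 10\right) \left(- \frac{6569005}{146}\right) = \left(-5190\right) \left(- \frac{6569005}{146}\right) = \frac{17046567975}{73}$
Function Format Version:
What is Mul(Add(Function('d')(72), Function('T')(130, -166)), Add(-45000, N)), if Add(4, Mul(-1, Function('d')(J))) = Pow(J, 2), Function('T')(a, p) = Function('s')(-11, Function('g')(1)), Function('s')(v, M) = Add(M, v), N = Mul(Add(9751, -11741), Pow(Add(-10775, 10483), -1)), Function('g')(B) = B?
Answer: Rational(17046567975, 73) ≈ 2.3351e+8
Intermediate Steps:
N = Rational(995, 146) (N = Mul(-1990, Pow(-292, -1)) = Mul(-1990, Rational(-1, 292)) = Rational(995, 146) ≈ 6.8151)
Function('T')(a, p) = -10 (Function('T')(a, p) = Add(1, -11) = -10)
Function('d')(J) = Add(4, Mul(-1, Pow(J, 2)))
Mul(Add(Function('d')(72), Function('T')(130, -166)), Add(-45000, N)) = Mul(Add(Add(4, Mul(-1, Pow(72, 2))), -10), Add(-45000, Rational(995, 146))) = Mul(Add(Add(4, Mul(-1, 5184)), -10), Rational(-6569005, 146)) = Mul(Add(Add(4, -5184), -10), Rational(-6569005, 146)) = Mul(Add(-5180, -10), Rational(-6569005, 146)) = Mul(-5190, Rational(-6569005, 146)) = Rational(17046567975, 73)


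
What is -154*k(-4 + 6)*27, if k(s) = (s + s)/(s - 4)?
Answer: 8316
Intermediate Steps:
k(s) = 2*s/(-4 + s) (k(s) = (2*s)/(-4 + s) = 2*s/(-4 + s))
-154*k(-4 + 6)*27 = -308*(-4 + 6)/(-4 + (-4 + 6))*27 = -308*2/(-4 + 2)*27 = -308*2/(-2)*27 = -308*2*(-1)/2*27 = -154*(-2)*27 = 308*27 = 8316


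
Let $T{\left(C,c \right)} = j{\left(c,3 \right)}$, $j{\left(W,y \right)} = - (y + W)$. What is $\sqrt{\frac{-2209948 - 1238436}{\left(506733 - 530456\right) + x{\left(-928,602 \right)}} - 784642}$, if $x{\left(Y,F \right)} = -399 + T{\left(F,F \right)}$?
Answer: $\frac{45 i \sqrt{236871159058}}{24727} \approx 885.72 i$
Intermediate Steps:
$j{\left(W,y \right)} = - W - y$ ($j{\left(W,y \right)} = - (W + y) = - W - y$)
$T{\left(C,c \right)} = -3 - c$ ($T{\left(C,c \right)} = - c - 3 = -3 - c$)
$x{\left(Y,F \right)} = -402 - F$ ($x{\left(Y,F \right)} = -399 - \left(3 + F\right) = -402 - F$)
$\sqrt{\frac{-2209948 - 1238436}{\left(506733 - 530456\right) + x{\left(-928,602 \right)}} - 784642} = \sqrt{\frac{-2209948 - 1238436}{\left(506733 - 530456\right) - 1004} - 784642} = \sqrt{- \frac{3448384}{\left(506733 - 530456\right) - 1004} + \left(-1003560 + 218918\right)} = \sqrt{- \frac{3448384}{-23723 - 1004} - 784642} = \sqrt{- \frac{3448384}{-24727} - 784642} = \sqrt{\left(-3448384\right) \left(- \frac{1}{24727}\right) - 784642} = \sqrt{\frac{3448384}{24727} - 784642} = \sqrt{- \frac{19398394350}{24727}} = \frac{45 i \sqrt{236871159058}}{24727}$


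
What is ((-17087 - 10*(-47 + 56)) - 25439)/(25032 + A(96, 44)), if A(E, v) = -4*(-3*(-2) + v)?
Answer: -5327/3104 ≈ -1.7162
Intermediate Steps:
A(E, v) = -24 - 4*v (A(E, v) = -4*(6 + v) = -24 - 4*v)
((-17087 - 10*(-47 + 56)) - 25439)/(25032 + A(96, 44)) = ((-17087 - 10*(-47 + 56)) - 25439)/(25032 + (-24 - 4*44)) = ((-17087 - 10*9) - 25439)/(25032 + (-24 - 176)) = ((-17087 - 90) - 25439)/(25032 - 200) = (-17177 - 25439)/24832 = -42616*1/24832 = -5327/3104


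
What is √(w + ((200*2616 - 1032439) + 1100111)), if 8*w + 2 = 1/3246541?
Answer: 11*√823511413418351270/12986164 ≈ 768.68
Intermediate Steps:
w = -6493081/25972328 (w = -¼ + (⅛)/3246541 = -¼ + (⅛)*(1/3246541) = -¼ + 1/25972328 = -6493081/25972328 ≈ -0.25000)
√(w + ((200*2616 - 1032439) + 1100111)) = √(-6493081/25972328 + ((200*2616 - 1032439) + 1100111)) = √(-6493081/25972328 + ((523200 - 1032439) + 1100111)) = √(-6493081/25972328 + (-509239 + 1100111)) = √(-6493081/25972328 + 590872) = √(15346314896935/25972328) = 11*√823511413418351270/12986164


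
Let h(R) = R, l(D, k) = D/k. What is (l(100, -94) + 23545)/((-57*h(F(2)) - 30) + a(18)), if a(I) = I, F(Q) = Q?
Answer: -368855/1974 ≈ -186.86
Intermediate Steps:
(l(100, -94) + 23545)/((-57*h(F(2)) - 30) + a(18)) = (100/(-94) + 23545)/((-57*2 - 30) + 18) = (100*(-1/94) + 23545)/((-114 - 30) + 18) = (-50/47 + 23545)/(-144 + 18) = (1106565/47)/(-126) = (1106565/47)*(-1/126) = -368855/1974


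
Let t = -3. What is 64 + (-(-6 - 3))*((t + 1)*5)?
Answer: -26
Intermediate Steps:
64 + (-(-6 - 3))*((t + 1)*5) = 64 + (-(-6 - 3))*((-3 + 1)*5) = 64 + (-1*(-9))*(-2*5) = 64 + 9*(-10) = 64 - 90 = -26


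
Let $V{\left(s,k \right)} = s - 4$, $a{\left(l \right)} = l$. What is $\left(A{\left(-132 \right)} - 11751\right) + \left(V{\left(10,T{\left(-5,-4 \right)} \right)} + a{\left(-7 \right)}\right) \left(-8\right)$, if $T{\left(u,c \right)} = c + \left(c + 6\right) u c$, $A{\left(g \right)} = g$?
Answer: $-11875$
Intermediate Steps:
$T{\left(u,c \right)} = c + c u \left(6 + c\right)$ ($T{\left(u,c \right)} = c + \left(6 + c\right) c u = c + c u \left(6 + c\right)$)
$V{\left(s,k \right)} = -4 + s$
$\left(A{\left(-132 \right)} - 11751\right) + \left(V{\left(10,T{\left(-5,-4 \right)} \right)} + a{\left(-7 \right)}\right) \left(-8\right) = \left(-132 - 11751\right) + \left(\left(-4 + 10\right) - 7\right) \left(-8\right) = -11883 + \left(6 - 7\right) \left(-8\right) = -11883 - -8 = -11883 + 8 = -11875$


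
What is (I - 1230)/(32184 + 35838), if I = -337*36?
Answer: -2227/11337 ≈ -0.19644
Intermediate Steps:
I = -12132
(I - 1230)/(32184 + 35838) = (-12132 - 1230)/(32184 + 35838) = -13362/68022 = -13362*1/68022 = -2227/11337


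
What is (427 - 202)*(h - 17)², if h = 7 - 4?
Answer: 44100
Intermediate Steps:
h = 3
(427 - 202)*(h - 17)² = (427 - 202)*(3 - 17)² = 225*(-14)² = 225*196 = 44100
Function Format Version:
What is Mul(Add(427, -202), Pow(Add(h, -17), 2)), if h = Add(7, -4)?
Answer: 44100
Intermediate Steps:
h = 3
Mul(Add(427, -202), Pow(Add(h, -17), 2)) = Mul(Add(427, -202), Pow(Add(3, -17), 2)) = Mul(225, Pow(-14, 2)) = Mul(225, 196) = 44100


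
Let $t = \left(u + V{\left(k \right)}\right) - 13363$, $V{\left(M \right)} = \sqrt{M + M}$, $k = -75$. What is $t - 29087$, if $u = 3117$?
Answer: $-39333 + 5 i \sqrt{6} \approx -39333.0 + 12.247 i$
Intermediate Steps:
$V{\left(M \right)} = \sqrt{2} \sqrt{M}$ ($V{\left(M \right)} = \sqrt{2 M} = \sqrt{2} \sqrt{M}$)
$t = -10246 + 5 i \sqrt{6}$ ($t = \left(3117 + \sqrt{2} \sqrt{-75}\right) - 13363 = \left(3117 + \sqrt{2} \cdot 5 i \sqrt{3}\right) - 13363 = \left(3117 + 5 i \sqrt{6}\right) - 13363 = -10246 + 5 i \sqrt{6} \approx -10246.0 + 12.247 i$)
$t - 29087 = \left(-10246 + 5 i \sqrt{6}\right) - 29087 = -39333 + 5 i \sqrt{6}$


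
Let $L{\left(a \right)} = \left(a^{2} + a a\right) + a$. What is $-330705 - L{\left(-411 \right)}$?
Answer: $-668136$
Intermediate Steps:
$L{\left(a \right)} = a + 2 a^{2}$ ($L{\left(a \right)} = \left(a^{2} + a^{2}\right) + a = 2 a^{2} + a = a + 2 a^{2}$)
$-330705 - L{\left(-411 \right)} = -330705 - - 411 \left(1 + 2 \left(-411\right)\right) = -330705 - - 411 \left(1 - 822\right) = -330705 - \left(-411\right) \left(-821\right) = -330705 - 337431 = -668136$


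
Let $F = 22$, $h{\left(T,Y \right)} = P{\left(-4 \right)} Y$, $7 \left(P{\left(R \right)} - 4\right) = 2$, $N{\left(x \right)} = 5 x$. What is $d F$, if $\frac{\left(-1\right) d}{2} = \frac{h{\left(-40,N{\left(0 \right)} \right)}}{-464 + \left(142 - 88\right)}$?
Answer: $0$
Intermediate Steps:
$P{\left(R \right)} = \frac{30}{7}$ ($P{\left(R \right)} = 4 + \frac{1}{7} \cdot 2 = 4 + \frac{2}{7} = \frac{30}{7}$)
$h{\left(T,Y \right)} = \frac{30 Y}{7}$
$d = 0$ ($d = - 2 \frac{\frac{30}{7} \cdot 5 \cdot 0}{-464 + \left(142 - 88\right)} = - 2 \frac{\frac{30}{7} \cdot 0}{-464 + \left(142 - 88\right)} = - 2 \frac{0}{-464 + 54} = - 2 \frac{0}{-410} = - 2 \cdot 0 \left(- \frac{1}{410}\right) = \left(-2\right) 0 = 0$)
$d F = 0 \cdot 22 = 0$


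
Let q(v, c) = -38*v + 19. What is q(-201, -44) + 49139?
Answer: 56796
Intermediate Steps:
q(v, c) = 19 - 38*v
q(-201, -44) + 49139 = (19 - 38*(-201)) + 49139 = (19 + 7638) + 49139 = 7657 + 49139 = 56796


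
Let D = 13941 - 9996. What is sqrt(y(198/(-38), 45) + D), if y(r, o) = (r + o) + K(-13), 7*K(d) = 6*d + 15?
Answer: 2*sqrt(358815)/19 ≈ 63.054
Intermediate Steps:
K(d) = 15/7 + 6*d/7 (K(d) = (6*d + 15)/7 = (15 + 6*d)/7 = 15/7 + 6*d/7)
D = 3945
y(r, o) = -9 + o + r (y(r, o) = (r + o) + (15/7 + (6/7)*(-13)) = (o + r) + (15/7 - 78/7) = (o + r) - 9 = -9 + o + r)
sqrt(y(198/(-38), 45) + D) = sqrt((-9 + 45 + 198/(-38)) + 3945) = sqrt((-9 + 45 + 198*(-1/38)) + 3945) = sqrt((-9 + 45 - 99/19) + 3945) = sqrt(585/19 + 3945) = sqrt(75540/19) = 2*sqrt(358815)/19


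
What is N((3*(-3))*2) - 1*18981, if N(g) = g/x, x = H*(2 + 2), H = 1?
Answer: -37971/2 ≈ -18986.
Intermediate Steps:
x = 4 (x = 1*(2 + 2) = 1*4 = 4)
N(g) = g/4
N((3*(-3))*2) - 1*18981 = ((3*(-3))*2)/4 - 1*18981 = (-9*2)/4 - 18981 = (¼)*(-18) - 18981 = -9/2 - 18981 = -37971/2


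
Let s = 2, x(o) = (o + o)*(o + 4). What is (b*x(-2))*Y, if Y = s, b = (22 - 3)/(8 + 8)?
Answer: -19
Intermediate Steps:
b = 19/16 ≈ 1.1875
x(o) = 2*o*(4 + o) (x(o) = (2*o)*(4 + o) = 2*o*(4 + o))
Y = 2
(b*x(-2))*Y = (19*(2*(-2)*(4 - 2))/16)*2 = (19*(2*(-2)*2)/16)*2 = ((19/16)*(-8))*2 = -19/2*2 = -19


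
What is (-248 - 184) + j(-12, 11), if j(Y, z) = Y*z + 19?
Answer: -545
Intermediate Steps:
j(Y, z) = 19 + Y*z
(-248 - 184) + j(-12, 11) = (-248 - 184) + (19 - 12*11) = -432 + (19 - 132) = -432 - 113 = -545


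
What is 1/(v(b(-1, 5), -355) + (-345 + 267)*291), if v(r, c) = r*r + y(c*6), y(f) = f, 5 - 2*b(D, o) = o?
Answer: -1/24828 ≈ -4.0277e-5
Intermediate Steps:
b(D, o) = 5/2 - o/2
v(r, c) = r² + 6*c (v(r, c) = r*r + c*6 = r² + 6*c)
1/(v(b(-1, 5), -355) + (-345 + 267)*291) = 1/(((5/2 - ½*5)² + 6*(-355)) + (-345 + 267)*291) = 1/(((5/2 - 5/2)² - 2130) - 78*291) = 1/((0² - 2130) - 22698) = 1/((0 - 2130) - 22698) = 1/(-2130 - 22698) = 1/(-24828) = -1/24828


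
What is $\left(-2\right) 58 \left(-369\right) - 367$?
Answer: $42437$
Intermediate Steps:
$\left(-2\right) 58 \left(-369\right) - 367 = \left(-116\right) \left(-369\right) - 367 = 42804 - 367 = 42437$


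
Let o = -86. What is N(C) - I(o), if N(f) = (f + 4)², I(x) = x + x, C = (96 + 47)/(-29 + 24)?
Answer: 19429/25 ≈ 777.16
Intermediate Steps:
C = -143/5 (C = 143/(-5) = 143*(-⅕) = -143/5 ≈ -28.600)
I(x) = 2*x
N(f) = (4 + f)²
N(C) - I(o) = (4 - 143/5)² - 2*(-86) = (-123/5)² - 1*(-172) = 15129/25 + 172 = 19429/25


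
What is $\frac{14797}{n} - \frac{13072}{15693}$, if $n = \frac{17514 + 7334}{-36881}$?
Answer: $- \frac{8564436780857}{389939664} \approx -21964.0$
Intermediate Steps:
$n = - \frac{24848}{36881}$ ($n = 24848 \left(- \frac{1}{36881}\right) = - \frac{24848}{36881} \approx -0.67373$)
$\frac{14797}{n} - \frac{13072}{15693} = \frac{14797}{- \frac{24848}{36881}} - \frac{13072}{15693} = 14797 \left(- \frac{36881}{24848}\right) - \frac{13072}{15693} = - \frac{545728157}{24848} - \frac{13072}{15693} = - \frac{8564436780857}{389939664}$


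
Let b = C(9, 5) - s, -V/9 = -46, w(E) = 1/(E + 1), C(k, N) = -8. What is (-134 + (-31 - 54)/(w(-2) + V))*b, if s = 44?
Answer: 2882204/413 ≈ 6978.7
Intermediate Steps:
w(E) = 1/(1 + E)
V = 414 (V = -9*(-46) = 414)
b = -52 (b = -8 - 1*44 = -8 - 44 = -52)
(-134 + (-31 - 54)/(w(-2) + V))*b = (-134 + (-31 - 54)/(1/(1 - 2) + 414))*(-52) = (-134 - 85/(1/(-1) + 414))*(-52) = (-134 - 85/(-1 + 414))*(-52) = (-134 - 85/413)*(-52) = -55427/413*(-52) = 2882204/413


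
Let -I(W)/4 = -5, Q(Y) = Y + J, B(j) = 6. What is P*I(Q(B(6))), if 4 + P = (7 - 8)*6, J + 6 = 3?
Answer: -200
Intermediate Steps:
J = -3 (J = -6 + 3 = -3)
P = -10 (P = -4 + (7 - 8)*6 = -4 - 1*6 = -4 - 6 = -10)
Q(Y) = -3 + Y (Q(Y) = Y - 3 = -3 + Y)
I(W) = 20 (I(W) = -4*(-5) = 20)
P*I(Q(B(6))) = -10*20 = -200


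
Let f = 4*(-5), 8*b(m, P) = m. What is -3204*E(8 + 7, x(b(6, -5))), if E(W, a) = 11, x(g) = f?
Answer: -35244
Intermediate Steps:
b(m, P) = m/8
f = -20
x(g) = -20
-3204*E(8 + 7, x(b(6, -5))) = -3204*11 = -35244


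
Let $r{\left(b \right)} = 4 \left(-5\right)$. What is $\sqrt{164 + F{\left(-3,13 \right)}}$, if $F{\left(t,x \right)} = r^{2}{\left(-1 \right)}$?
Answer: $2 \sqrt{141} \approx 23.749$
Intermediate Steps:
$r{\left(b \right)} = -20$
$F{\left(t,x \right)} = 400$ ($F{\left(t,x \right)} = \left(-20\right)^{2} = 400$)
$\sqrt{164 + F{\left(-3,13 \right)}} = \sqrt{164 + 400} = \sqrt{564} = 2 \sqrt{141}$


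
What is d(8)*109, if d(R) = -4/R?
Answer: -109/2 ≈ -54.500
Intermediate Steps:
d(8)*109 = -4/8*109 = -4*⅛*109 = -½*109 = -109/2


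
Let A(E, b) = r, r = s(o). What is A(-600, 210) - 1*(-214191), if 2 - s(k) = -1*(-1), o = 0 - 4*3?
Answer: 214192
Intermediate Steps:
o = -12 (o = 0 - 12 = -12)
s(k) = 1 (s(k) = 2 - (-1)*(-1) = 2 - 1*1 = 2 - 1 = 1)
r = 1
A(E, b) = 1
A(-600, 210) - 1*(-214191) = 1 - 1*(-214191) = 1 + 214191 = 214192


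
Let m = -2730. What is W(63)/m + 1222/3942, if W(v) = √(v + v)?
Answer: 611/1971 - √14/910 ≈ 0.30588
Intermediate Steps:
W(v) = √2*√v (W(v) = √(2*v) = √2*√v)
W(63)/m + 1222/3942 = (√2*√63)/(-2730) + 1222/3942 = (√2*(3*√7))*(-1/2730) + 1222*(1/3942) = (3*√14)*(-1/2730) + 611/1971 = -√14/910 + 611/1971 = 611/1971 - √14/910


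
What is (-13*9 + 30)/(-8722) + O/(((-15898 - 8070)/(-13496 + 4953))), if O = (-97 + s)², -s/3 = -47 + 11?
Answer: 644145913/14932064 ≈ 43.138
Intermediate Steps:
s = 108 (s = -3*(-47 + 11) = -3*(-36) = 108)
O = 121 (O = (-97 + 108)² = 11² = 121)
(-13*9 + 30)/(-8722) + O/(((-15898 - 8070)/(-13496 + 4953))) = (-13*9 + 30)/(-8722) + 121/(((-15898 - 8070)/(-13496 + 4953))) = (-117 + 30)*(-1/8722) + 121/((-23968/(-8543))) = -87*(-1/8722) + 121/((-23968*(-1/8543))) = 87/8722 + 121/(23968/8543) = 87/8722 + 121*(8543/23968) = 87/8722 + 1033703/23968 = 644145913/14932064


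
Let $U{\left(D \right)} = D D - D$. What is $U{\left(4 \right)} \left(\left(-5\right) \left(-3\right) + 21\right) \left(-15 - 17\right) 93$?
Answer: $-1285632$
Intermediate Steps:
$U{\left(D \right)} = D^{2} - D$
$U{\left(4 \right)} \left(\left(-5\right) \left(-3\right) + 21\right) \left(-15 - 17\right) 93 = 4 \left(-1 + 4\right) \left(\left(-5\right) \left(-3\right) + 21\right) \left(-15 - 17\right) 93 = 4 \cdot 3 \left(15 + 21\right) \left(-32\right) 93 = 12 \cdot 36 \left(-32\right) 93 = 12 \left(-1152\right) 93 = \left(-13824\right) 93 = -1285632$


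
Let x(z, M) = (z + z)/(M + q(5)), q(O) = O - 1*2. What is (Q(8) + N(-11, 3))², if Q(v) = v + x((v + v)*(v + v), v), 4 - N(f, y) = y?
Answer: 373321/121 ≈ 3085.3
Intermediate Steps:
q(O) = -2 + O (q(O) = O - 2 = -2 + O)
N(f, y) = 4 - y
x(z, M) = 2*z/(3 + M) (x(z, M) = (z + z)/(M + (-2 + 5)) = (2*z)/(M + 3) = (2*z)/(3 + M) = 2*z/(3 + M))
Q(v) = v + 8*v²/(3 + v) (Q(v) = v + 2*((v + v)*(v + v))/(3 + v) = v + 2*((2*v)*(2*v))/(3 + v) = v + 2*(4*v²)/(3 + v) = v + 8*v²/(3 + v))
(Q(8) + N(-11, 3))² = (3*8*(1 + 3*8)/(3 + 8) + (4 - 1*3))² = (3*8*(1 + 24)/11 + (4 - 3))² = (3*8*(1/11)*25 + 1)² = (600/11 + 1)² = (611/11)² = 373321/121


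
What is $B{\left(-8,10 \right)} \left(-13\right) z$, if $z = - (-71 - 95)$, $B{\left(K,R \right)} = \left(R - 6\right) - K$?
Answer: $-25896$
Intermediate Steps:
$B{\left(K,R \right)} = -6 + R - K$ ($B{\left(K,R \right)} = \left(R - 6\right) - K = \left(-6 + R\right) - K = -6 + R - K$)
$z = 166$ ($z = - (-71 - 95) = \left(-1\right) \left(-166\right) = 166$)
$B{\left(-8,10 \right)} \left(-13\right) z = \left(-6 + 10 - -8\right) \left(-13\right) 166 = \left(-6 + 10 + 8\right) \left(-13\right) 166 = 12 \left(-13\right) 166 = \left(-156\right) 166 = -25896$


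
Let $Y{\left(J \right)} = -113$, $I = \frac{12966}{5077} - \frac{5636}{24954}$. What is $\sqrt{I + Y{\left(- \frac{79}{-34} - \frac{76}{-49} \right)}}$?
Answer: $\frac{i \sqrt{444091414494081549}}{63345729} \approx 10.52 i$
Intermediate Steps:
$I = \frac{147469796}{63345729}$ ($I = 12966 \cdot \frac{1}{5077} - \frac{2818}{12477} = \frac{12966}{5077} - \frac{2818}{12477} = \frac{147469796}{63345729} \approx 2.328$)
$\sqrt{I + Y{\left(- \frac{79}{-34} - \frac{76}{-49} \right)}} = \sqrt{\frac{147469796}{63345729} - 113} = \sqrt{- \frac{7010597581}{63345729}} = \frac{i \sqrt{444091414494081549}}{63345729}$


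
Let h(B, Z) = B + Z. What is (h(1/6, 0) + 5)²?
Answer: 961/36 ≈ 26.694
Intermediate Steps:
(h(1/6, 0) + 5)² = ((1/6 + 0) + 5)² = ((⅙ + 0) + 5)² = (⅙ + 5)² = (31/6)² = 961/36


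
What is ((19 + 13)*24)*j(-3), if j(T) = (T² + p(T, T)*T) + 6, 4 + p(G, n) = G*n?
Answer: 0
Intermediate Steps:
p(G, n) = -4 + G*n
j(T) = 6 + T² + T*(-4 + T²) (j(T) = (T² + (-4 + T*T)*T) + 6 = (T² + (-4 + T²)*T) + 6 = (T² + T*(-4 + T²)) + 6 = 6 + T² + T*(-4 + T²))
((19 + 13)*24)*j(-3) = ((19 + 13)*24)*(6 + (-3)² - 3*(-4 + (-3)²)) = (32*24)*(6 + 9 - 3*(-4 + 9)) = 768*(6 + 9 - 3*5) = 768*(6 + 9 - 15) = 768*0 = 0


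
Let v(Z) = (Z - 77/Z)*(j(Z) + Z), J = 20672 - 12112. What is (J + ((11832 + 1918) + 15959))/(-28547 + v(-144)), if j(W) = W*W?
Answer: -5467/426112 ≈ -0.012830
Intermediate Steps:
j(W) = W²
J = 8560
v(Z) = (Z + Z²)*(Z - 77/Z) (v(Z) = (Z - 77/Z)*(Z² + Z) = (Z - 77/Z)*(Z + Z²) = (Z + Z²)*(Z - 77/Z))
(J + ((11832 + 1918) + 15959))/(-28547 + v(-144)) = (8560 + ((11832 + 1918) + 15959))/(-28547 + (-77 + (-144)² + (-144)³ - 77*(-144))) = (8560 + (13750 + 15959))/(-28547 + (-77 + 20736 - 2985984 + 11088)) = (8560 + 29709)/(-28547 - 2954237) = 38269/(-2982784) = 38269*(-1/2982784) = -5467/426112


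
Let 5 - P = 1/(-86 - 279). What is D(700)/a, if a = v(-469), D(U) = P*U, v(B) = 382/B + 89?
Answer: 119895160/3019207 ≈ 39.711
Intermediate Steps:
P = 1826/365 (P = 5 - 1/(-86 - 279) = 5 - 1/(-365) = 5 - 1*(-1/365) = 5 + 1/365 = 1826/365 ≈ 5.0027)
v(B) = 89 + 382/B
D(U) = 1826*U/365
a = 41359/469 (a = 89 + 382/(-469) = 89 + 382*(-1/469) = 89 - 382/469 = 41359/469 ≈ 88.186)
D(700)/a = ((1826/365)*700)/(41359/469) = (255640/73)*(469/41359) = 119895160/3019207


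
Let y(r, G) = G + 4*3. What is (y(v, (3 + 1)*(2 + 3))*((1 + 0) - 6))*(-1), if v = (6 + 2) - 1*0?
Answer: 160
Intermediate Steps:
v = 8 (v = 8 + 0 = 8)
y(r, G) = 12 + G (y(r, G) = G + 12 = 12 + G)
(y(v, (3 + 1)*(2 + 3))*((1 + 0) - 6))*(-1) = ((12 + (3 + 1)*(2 + 3))*((1 + 0) - 6))*(-1) = ((12 + 4*5)*(1 - 6))*(-1) = ((12 + 20)*(-5))*(-1) = (32*(-5))*(-1) = -160*(-1) = 160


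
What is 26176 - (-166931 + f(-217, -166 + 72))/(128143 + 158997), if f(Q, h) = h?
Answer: 1503268733/57428 ≈ 26177.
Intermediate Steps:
26176 - (-166931 + f(-217, -166 + 72))/(128143 + 158997) = 26176 - (-166931 + (-166 + 72))/(128143 + 158997) = 26176 - (-166931 - 94)/287140 = 26176 - (-167025)/287140 = 26176 - 1*(-33405/57428) = 26176 + 33405/57428 = 1503268733/57428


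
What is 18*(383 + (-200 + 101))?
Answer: 5112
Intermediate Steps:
18*(383 + (-200 + 101)) = 18*(383 - 99) = 18*284 = 5112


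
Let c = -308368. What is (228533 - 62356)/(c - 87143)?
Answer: -166177/395511 ≈ -0.42016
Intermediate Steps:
(228533 - 62356)/(c - 87143) = (228533 - 62356)/(-308368 - 87143) = 166177/(-395511) = 166177*(-1/395511) = -166177/395511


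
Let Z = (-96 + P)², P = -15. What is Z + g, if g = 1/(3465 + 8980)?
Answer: 153334846/12445 ≈ 12321.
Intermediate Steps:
g = 1/12445 ≈ 8.0354e-5
Z = 12321 (Z = (-96 - 15)² = (-111)² = 12321)
Z + g = 12321 + 1/12445 = 153334846/12445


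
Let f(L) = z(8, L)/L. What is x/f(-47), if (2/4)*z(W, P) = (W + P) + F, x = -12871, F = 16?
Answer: -604937/46 ≈ -13151.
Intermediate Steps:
z(W, P) = 32 + 2*P + 2*W (z(W, P) = 2*((W + P) + 16) = 2*((P + W) + 16) = 2*(16 + P + W) = 32 + 2*P + 2*W)
f(L) = (48 + 2*L)/L (f(L) = (32 + 2*L + 2*8)/L = (32 + 2*L + 16)/L = (48 + 2*L)/L)
x/f(-47) = -12871/(2 + 48/(-47)) = -12871/(2 + 48*(-1/47)) = -12871/(2 - 48/47) = -12871/46/47 = -12871*47/46 = -604937/46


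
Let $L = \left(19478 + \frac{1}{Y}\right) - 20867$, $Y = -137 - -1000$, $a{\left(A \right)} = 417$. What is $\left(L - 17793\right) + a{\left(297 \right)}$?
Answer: $- \frac{16194194}{863} \approx -18765.0$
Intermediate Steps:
$Y = 863$ ($Y = -137 + 1000 = 863$)
$L = - \frac{1198706}{863}$ ($L = \left(19478 + \frac{1}{863}\right) - 20867 = \frac{16809515}{863} - 20867 = - \frac{1198706}{863} \approx -1389.0$)
$\left(L - 17793\right) + a{\left(297 \right)} = \left(- \frac{1198706}{863} - 17793\right) + 417 = - \frac{16554065}{863} + 417 = - \frac{16194194}{863}$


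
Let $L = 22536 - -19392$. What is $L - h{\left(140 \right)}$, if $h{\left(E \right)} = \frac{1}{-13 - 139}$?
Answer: $\frac{6373057}{152} \approx 41928.0$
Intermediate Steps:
$L = 41928$ ($L = 22536 + 19392 = 41928$)
$h{\left(E \right)} = - \frac{1}{152}$ ($h{\left(E \right)} = \frac{1}{-152} = - \frac{1}{152}$)
$L - h{\left(140 \right)} = 41928 - - \frac{1}{152} = 41928 + \frac{1}{152} = \frac{6373057}{152}$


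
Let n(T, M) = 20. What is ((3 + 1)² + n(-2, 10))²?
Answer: 1296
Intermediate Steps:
((3 + 1)² + n(-2, 10))² = ((3 + 1)² + 20)² = (4² + 20)² = (16 + 20)² = 36² = 1296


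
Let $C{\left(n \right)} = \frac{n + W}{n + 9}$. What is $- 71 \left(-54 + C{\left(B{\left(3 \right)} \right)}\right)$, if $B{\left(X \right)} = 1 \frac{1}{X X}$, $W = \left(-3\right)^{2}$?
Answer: $3763$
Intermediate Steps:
$W = 9$
$B{\left(X \right)} = \frac{1}{X^{2}}$ ($B{\left(X \right)} = 1 \frac{1}{X^{2}} = \frac{1}{X^{2}}$)
$C{\left(n \right)} = 1$ ($C{\left(n \right)} = \frac{n + 9}{n + 9} = \frac{9 + n}{9 + n} = 1$)
$- 71 \left(-54 + C{\left(B{\left(3 \right)} \right)}\right) = - 71 \left(-54 + 1\right) = \left(-71\right) \left(-53\right) = 3763$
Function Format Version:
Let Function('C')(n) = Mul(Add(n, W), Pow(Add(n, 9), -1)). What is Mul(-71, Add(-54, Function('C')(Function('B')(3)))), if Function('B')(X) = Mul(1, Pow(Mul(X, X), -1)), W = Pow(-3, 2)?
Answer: 3763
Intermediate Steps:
W = 9
Function('B')(X) = Pow(X, -2) (Function('B')(X) = Mul(1, Pow(Pow(X, 2), -1)) = Mul(1, Pow(X, -2)) = Pow(X, -2))
Function('C')(n) = 1 (Function('C')(n) = Mul(Add(n, 9), Pow(Add(n, 9), -1)) = Mul(Add(9, n), Pow(Add(9, n), -1)) = 1)
Mul(-71, Add(-54, Function('C')(Function('B')(3)))) = Mul(-71, Add(-54, 1)) = Mul(-71, -53) = 3763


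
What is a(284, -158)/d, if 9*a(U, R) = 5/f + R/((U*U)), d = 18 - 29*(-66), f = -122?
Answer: -1531/619922016 ≈ -2.4697e-6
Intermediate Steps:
d = 1932 (d = 18 + 1914 = 1932)
a(U, R) = -5/1098 + R/(9*U**2) (a(U, R) = (5/(-122) + R/((U*U)))/9 = (5*(-1/122) + R/(U**2))/9 = (-5/122 + R/U**2)/9 = -5/1098 + R/(9*U**2))
a(284, -158)/d = (-5/1098 + (1/9)*(-158)/284**2)/1932 = (-5/1098 + (1/9)*(-158)*(1/80656))*(1/1932) = (-5/1098 - 79/362952)*(1/1932) = -35213/7380024*1/1932 = -1531/619922016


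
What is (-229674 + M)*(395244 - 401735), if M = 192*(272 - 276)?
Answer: 1495799022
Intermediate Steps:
M = -768 (M = 192*(-4) = -768)
(-229674 + M)*(395244 - 401735) = (-229674 - 768)*(395244 - 401735) = -230442*(-6491) = 1495799022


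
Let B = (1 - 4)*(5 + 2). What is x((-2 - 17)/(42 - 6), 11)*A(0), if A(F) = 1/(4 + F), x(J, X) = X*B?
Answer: -231/4 ≈ -57.750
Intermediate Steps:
B = -21 (B = -3*7 = -21)
x(J, X) = -21*X (x(J, X) = X*(-21) = -21*X)
x((-2 - 17)/(42 - 6), 11)*A(0) = (-21*11)/(4 + 0) = -231/4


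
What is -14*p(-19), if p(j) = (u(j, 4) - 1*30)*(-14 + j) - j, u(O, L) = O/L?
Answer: -32641/2 ≈ -16321.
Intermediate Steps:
p(j) = -j + (-30 + j/4)*(-14 + j) (p(j) = (j/4 - 1*30)*(-14 + j) - j = (j*(¼) - 30)*(-14 + j) - j = (j/4 - 30)*(-14 + j) - j = (-30 + j/4)*(-14 + j) - j = -j + (-30 + j/4)*(-14 + j))
-14*p(-19) = -14*(420 - 69/2*(-19) + (¼)*(-19)²) = -14*(420 + 1311/2 + (¼)*361) = -14*(420 + 1311/2 + 361/4) = -14*4663/4 = -32641/2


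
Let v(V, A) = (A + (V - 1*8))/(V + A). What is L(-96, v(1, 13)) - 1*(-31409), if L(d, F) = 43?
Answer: 31452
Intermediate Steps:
v(V, A) = (-8 + A + V)/(A + V) (v(V, A) = (A + (V - 8))/(A + V) = (A + (-8 + V))/(A + V) = (-8 + A + V)/(A + V))
L(-96, v(1, 13)) - 1*(-31409) = 43 - 1*(-31409) = 43 + 31409 = 31452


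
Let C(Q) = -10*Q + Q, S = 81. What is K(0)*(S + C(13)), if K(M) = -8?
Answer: 288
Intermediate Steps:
C(Q) = -9*Q
K(0)*(S + C(13)) = -8*(81 - 9*13) = -8*(81 - 117) = -8*(-36) = 288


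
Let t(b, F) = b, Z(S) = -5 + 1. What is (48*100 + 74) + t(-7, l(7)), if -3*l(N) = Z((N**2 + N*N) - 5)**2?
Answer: 4867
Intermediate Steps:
Z(S) = -4
l(N) = -16/3 (l(N) = -1/3*(-4)**2 = -1/3*16 = -16/3)
(48*100 + 74) + t(-7, l(7)) = (48*100 + 74) - 7 = (4800 + 74) - 7 = 4874 - 7 = 4867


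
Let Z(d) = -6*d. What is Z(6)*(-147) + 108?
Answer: 5400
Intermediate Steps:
Z(6)*(-147) + 108 = -6*6*(-147) + 108 = -36*(-147) + 108 = 5292 + 108 = 5400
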